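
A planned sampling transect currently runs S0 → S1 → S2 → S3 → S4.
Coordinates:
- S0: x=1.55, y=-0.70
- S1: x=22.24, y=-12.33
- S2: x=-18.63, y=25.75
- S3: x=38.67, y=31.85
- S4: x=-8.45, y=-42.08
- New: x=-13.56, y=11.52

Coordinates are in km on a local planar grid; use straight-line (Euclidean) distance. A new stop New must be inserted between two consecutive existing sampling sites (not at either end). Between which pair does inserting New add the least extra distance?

Added distance for inserting New between each consecutive pair:
S0–S1: 38.7 km
S1–S2: 2.3 km
S2–S3: 13.5 km
S3–S4: 22.2 km
Smallest added distance is 2.3 km, inserting between S1 and S2.

between S1 and S2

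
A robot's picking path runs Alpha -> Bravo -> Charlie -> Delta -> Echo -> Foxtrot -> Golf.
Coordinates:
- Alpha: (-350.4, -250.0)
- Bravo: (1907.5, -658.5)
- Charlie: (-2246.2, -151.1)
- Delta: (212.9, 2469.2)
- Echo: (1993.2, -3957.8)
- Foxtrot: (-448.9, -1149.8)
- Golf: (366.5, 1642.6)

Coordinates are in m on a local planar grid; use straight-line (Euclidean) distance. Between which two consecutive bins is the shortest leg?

Leg distances:
Alpha→Bravo: 2294.6 m
Bravo→Charlie: 4184.6 m
Charlie→Delta: 3593.5 m
Delta→Echo: 6669.0 m
Echo→Foxtrot: 3721.4 m
Foxtrot→Golf: 2909.0 m
The shortest leg is Alpha–Bravo at 2294.6 m.

Alpha–Bravo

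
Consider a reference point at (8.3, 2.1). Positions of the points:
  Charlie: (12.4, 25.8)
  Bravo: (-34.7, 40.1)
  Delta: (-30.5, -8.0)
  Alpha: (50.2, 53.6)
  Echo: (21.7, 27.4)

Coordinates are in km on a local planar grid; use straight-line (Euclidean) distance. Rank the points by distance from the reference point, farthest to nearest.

Distances from the reference point:
Alpha (50.2, 53.6): 66.4 km
Bravo (-34.7, 40.1): 57.4 km
Delta (-30.5, -8.0): 40.1 km
Echo (21.7, 27.4): 28.6 km
Charlie (12.4, 25.8): 24.1 km

Alpha, Bravo, Delta, Echo, Charlie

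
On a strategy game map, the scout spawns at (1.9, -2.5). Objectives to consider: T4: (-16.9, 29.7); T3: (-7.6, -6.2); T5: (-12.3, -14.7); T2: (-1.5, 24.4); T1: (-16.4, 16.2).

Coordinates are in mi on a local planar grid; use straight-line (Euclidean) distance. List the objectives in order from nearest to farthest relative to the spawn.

T3, T5, T1, T2, T4

Distances from the spawn:
T3 (-7.6, -6.2): 10.2 mi
T5 (-12.3, -14.7): 18.7 mi
T1 (-16.4, 16.2): 26.2 mi
T2 (-1.5, 24.4): 27.1 mi
T4 (-16.9, 29.7): 37.3 mi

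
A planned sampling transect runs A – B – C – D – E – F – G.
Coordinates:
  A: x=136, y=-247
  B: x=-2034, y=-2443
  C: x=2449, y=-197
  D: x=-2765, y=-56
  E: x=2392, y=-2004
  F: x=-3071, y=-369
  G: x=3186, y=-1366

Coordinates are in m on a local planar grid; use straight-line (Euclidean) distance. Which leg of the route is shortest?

A–B

Leg distances:
A→B: 3087.3 m
B→C: 5014.2 m
C→D: 5215.9 m
D→E: 5512.7 m
E→F: 5702.4 m
F→G: 6335.9 m
The shortest leg is A–B at 3087.3 m.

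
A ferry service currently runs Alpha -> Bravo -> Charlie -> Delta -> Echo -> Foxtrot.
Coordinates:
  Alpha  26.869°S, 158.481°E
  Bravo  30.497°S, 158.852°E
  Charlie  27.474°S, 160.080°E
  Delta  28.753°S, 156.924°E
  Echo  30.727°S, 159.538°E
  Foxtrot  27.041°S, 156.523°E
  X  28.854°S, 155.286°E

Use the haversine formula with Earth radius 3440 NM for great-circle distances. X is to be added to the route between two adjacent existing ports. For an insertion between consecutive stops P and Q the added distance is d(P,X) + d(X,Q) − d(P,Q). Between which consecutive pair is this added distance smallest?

Added distance for inserting X between each consecutive pair:
Alpha–Bravo: 199.1 NM
Bravo–Charlie: 284.8 NM
Charlie–Delta: 169.4 NM
Delta–Echo: 154.2 NM
Echo–Foxtrot: 103.3 NM
Smallest added distance is 103.3 NM, inserting between Echo and Foxtrot.

between Echo and Foxtrot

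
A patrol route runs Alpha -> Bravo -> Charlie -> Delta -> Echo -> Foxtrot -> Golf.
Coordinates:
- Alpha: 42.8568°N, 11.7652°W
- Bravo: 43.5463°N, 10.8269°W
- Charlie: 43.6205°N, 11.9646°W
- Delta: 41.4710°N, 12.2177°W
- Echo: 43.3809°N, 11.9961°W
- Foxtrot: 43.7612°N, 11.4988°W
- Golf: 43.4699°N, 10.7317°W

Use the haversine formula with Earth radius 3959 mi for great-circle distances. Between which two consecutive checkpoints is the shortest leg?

Echo–Foxtrot

Leg distances:
Alpha→Bravo: 67.1 mi
Bravo→Charlie: 57.2 mi
Charlie→Delta: 149.1 mi
Delta→Echo: 132.5 mi
Echo→Foxtrot: 36.2 mi
Foxtrot→Golf: 43.3 mi
The shortest leg is Echo–Foxtrot at 36.2 mi.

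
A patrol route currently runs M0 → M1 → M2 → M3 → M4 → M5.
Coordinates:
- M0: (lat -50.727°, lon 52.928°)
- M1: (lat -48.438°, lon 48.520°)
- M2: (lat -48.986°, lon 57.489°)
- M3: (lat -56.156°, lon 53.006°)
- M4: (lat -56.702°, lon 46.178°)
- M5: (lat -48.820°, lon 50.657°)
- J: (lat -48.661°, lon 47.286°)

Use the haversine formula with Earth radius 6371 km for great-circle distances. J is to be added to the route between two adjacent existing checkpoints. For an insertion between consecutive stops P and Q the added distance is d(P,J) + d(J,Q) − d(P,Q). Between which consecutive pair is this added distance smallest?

between M0 and M1

Added distance for inserting J between each consecutive pair:
M0–M1: 153.3 km
M1–M2: 180.9 km
M2–M3: 813.4 km
M3–M4: 1391.7 km
M4–M5: 218.7 km
Smallest added distance is 153.3 km, inserting between M0 and M1.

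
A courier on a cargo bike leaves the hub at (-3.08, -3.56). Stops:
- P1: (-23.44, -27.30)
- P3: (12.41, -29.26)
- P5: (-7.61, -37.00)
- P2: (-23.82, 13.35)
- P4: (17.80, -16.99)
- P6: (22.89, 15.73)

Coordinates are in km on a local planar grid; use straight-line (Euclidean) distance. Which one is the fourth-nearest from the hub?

P1

Distance to each, sorted:
P4: 24.8 km
P2: 26.8 km
P3: 30.0 km
P1: 31.3 km
P6: 32.4 km
P5: 33.7 km
The fourth-nearest is P1 at 31.3 km.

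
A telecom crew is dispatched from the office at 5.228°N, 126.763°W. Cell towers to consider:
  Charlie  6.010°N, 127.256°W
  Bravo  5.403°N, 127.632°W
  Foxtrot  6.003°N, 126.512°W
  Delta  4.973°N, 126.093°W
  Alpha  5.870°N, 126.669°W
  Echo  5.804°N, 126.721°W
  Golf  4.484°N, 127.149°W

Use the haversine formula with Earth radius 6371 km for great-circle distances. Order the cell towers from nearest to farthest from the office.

Echo, Alpha, Delta, Foxtrot, Golf, Bravo, Charlie

Distances from the office:
Echo 5.804°N, 126.721°W: 64.2 km
Alpha 5.870°N, 126.669°W: 72.1 km
Delta 4.973°N, 126.093°W: 79.4 km
Foxtrot 6.003°N, 126.512°W: 90.5 km
Golf 4.484°N, 127.149°W: 93.1 km
Bravo 5.403°N, 127.632°W: 98.2 km
Charlie 6.010°N, 127.256°W: 102.7 km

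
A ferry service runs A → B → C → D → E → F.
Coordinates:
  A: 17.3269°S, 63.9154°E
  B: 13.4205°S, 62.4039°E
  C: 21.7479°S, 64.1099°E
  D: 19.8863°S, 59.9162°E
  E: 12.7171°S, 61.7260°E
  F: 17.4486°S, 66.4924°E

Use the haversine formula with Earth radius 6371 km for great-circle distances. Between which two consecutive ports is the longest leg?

B–C

Leg distances:
A→B: 463.6 km
B→C: 943.4 km
C→D: 482.5 km
D→E: 820.2 km
E→F: 733.8 km
The longest leg is B–C at 943.4 km.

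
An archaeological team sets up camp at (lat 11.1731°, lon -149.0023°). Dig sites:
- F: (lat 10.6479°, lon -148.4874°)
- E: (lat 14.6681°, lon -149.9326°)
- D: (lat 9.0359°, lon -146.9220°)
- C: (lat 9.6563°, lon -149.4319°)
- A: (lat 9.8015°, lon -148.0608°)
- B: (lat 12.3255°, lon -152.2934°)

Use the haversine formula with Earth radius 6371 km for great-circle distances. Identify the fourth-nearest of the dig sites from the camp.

D

Distance to each, sorted:
F: 81.1 km
C: 175.1 km
A: 184.0 km
D: 329.1 km
B: 380.5 km
E: 401.5 km
The fourth-nearest is D at 329.1 km.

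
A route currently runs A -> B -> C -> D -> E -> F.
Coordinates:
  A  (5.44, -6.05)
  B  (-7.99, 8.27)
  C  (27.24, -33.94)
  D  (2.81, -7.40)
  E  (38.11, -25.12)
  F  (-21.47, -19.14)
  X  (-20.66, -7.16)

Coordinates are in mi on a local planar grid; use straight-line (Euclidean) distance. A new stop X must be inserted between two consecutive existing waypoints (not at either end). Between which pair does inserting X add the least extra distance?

Added distance for inserting X between each consecutive pair:
A–B: 26.5 mi
B–C: 19.9 mi
C–D: 42.3 mi
D–E: 45.4 mi
E–F: 13.6 mi
Smallest added distance is 13.6 mi, inserting between E and F.

between E and F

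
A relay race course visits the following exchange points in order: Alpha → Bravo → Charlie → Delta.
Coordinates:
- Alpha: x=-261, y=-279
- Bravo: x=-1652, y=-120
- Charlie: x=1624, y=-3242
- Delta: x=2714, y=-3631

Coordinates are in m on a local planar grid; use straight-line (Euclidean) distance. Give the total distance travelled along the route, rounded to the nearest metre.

7083 m

Leg distances:
Alpha→Bravo: 1400.1 m  (cumulative 1400.1 m)
Bravo→Charlie: 4525.4 m  (cumulative 5925.4 m)
Charlie→Delta: 1157.3 m  (cumulative 7082.8 m)
Total route length ≈ 7083 m.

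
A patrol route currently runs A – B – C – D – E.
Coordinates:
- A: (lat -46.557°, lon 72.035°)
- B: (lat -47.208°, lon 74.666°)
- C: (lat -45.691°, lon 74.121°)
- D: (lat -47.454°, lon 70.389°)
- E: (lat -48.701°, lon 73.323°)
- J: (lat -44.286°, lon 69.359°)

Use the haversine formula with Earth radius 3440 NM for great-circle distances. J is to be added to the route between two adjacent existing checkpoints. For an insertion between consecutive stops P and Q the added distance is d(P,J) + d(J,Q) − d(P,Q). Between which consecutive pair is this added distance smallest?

Added distance for inserting J between each consecutive pair:
A–B: 345.2 NM
B–C: 408.3 NM
C–D: 227.2 NM
D–E: 367.1 NM
Smallest added distance is 227.2 NM, inserting between C and D.

between C and D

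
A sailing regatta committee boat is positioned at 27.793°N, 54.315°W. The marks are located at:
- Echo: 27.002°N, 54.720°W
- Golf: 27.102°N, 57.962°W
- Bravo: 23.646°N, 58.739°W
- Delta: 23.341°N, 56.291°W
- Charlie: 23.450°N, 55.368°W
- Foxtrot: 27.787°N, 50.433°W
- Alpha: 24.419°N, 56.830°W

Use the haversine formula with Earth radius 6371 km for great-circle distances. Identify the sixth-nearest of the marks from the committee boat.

Distance to each, sorted:
Echo: 96.6 km
Golf: 368.0 km
Foxtrot: 381.9 km
Alpha: 451.4 km
Charlie: 494.3 km
Delta: 533.2 km
Bravo: 639.4 km
The sixth-nearest is Delta at 533.2 km.

Delta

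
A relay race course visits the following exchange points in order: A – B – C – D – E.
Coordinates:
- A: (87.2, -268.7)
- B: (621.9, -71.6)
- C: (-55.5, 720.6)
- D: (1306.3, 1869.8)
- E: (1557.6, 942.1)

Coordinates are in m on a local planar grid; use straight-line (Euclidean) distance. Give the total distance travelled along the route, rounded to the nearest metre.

Leg distances:
A→B: 569.9 m  (cumulative 569.9 m)
B→C: 1042.3 m  (cumulative 1612.2 m)
C→D: 1781.9 m  (cumulative 3394.1 m)
D→E: 961.1 m  (cumulative 4355.2 m)
Total route length ≈ 4355 m.

4355 m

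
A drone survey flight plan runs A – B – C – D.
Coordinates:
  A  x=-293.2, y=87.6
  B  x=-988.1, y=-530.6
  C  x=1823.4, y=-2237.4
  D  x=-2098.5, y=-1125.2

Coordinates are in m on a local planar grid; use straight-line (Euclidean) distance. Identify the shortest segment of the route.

Leg distances:
A→B: 930.1 m
B→C: 3289.0 m
C→D: 4076.6 m
The shortest leg is A–B at 930.1 m.

A–B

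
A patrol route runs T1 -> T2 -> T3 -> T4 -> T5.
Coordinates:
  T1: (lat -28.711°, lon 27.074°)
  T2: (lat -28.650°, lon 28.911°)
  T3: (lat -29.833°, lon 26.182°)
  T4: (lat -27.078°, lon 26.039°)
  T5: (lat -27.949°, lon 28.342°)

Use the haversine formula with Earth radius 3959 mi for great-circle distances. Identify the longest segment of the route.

Leg distances:
T1→T2: 111.4 mi
T2→T3: 183.7 mi
T3→T4: 190.6 mi
T4→T5: 153.4 mi
The longest leg is T3–T4 at 190.6 mi.

T3–T4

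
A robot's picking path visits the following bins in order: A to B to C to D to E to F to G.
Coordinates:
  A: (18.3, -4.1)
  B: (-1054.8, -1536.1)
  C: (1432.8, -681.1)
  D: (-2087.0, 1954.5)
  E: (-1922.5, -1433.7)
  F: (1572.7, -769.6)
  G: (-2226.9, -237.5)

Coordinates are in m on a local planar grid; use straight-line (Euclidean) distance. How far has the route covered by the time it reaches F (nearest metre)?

Leg distances:
A→B: 1870.4 m  (cumulative 1870.4 m)
B→C: 2630.4 m  (cumulative 4500.9 m)
C→D: 4397.2 m  (cumulative 8898.1 m)
D→E: 3392.2 m  (cumulative 12290.3 m)
E→F: 3557.7 m  (cumulative 15848.0 m)
Cumulative distance at F ≈ 15848 m.

15848 m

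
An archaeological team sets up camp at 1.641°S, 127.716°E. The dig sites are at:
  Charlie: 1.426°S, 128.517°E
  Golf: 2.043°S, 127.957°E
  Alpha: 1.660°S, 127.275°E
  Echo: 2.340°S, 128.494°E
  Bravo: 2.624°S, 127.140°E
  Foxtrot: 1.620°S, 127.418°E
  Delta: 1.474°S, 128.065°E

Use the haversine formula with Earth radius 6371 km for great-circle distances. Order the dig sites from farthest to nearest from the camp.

Distance from the camp at 1.641°S, 127.716°E to each:
Bravo 2.624°S, 127.140°E: 126.7 km
Echo 2.340°S, 128.494°E: 116.3 km
Charlie 1.426°S, 128.517°E: 92.2 km
Golf 2.043°S, 127.957°E: 52.1 km
Alpha 1.660°S, 127.275°E: 49.1 km
Delta 1.474°S, 128.065°E: 43.0 km
Foxtrot 1.620°S, 127.418°E: 33.2 km

Bravo, Echo, Charlie, Golf, Alpha, Delta, Foxtrot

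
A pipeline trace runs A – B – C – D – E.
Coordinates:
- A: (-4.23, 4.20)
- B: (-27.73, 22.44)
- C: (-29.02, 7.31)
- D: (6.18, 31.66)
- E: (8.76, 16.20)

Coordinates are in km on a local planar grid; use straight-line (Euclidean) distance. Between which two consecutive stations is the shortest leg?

B–C

Leg distances:
A→B: 29.7 km
B→C: 15.2 km
C→D: 42.8 km
D→E: 15.7 km
The shortest leg is B–C at 15.2 km.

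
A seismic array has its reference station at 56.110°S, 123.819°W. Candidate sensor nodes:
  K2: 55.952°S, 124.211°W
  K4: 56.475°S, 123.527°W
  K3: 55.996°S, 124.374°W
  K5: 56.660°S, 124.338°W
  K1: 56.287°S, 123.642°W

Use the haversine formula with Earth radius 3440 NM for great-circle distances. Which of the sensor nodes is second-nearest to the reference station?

K2

Distance to each, sorted:
K1: 12.2 NM
K2: 16.2 NM
K3: 19.8 NM
K4: 24.0 NM
K5: 37.3 NM
The second-nearest is K2 at 16.2 NM.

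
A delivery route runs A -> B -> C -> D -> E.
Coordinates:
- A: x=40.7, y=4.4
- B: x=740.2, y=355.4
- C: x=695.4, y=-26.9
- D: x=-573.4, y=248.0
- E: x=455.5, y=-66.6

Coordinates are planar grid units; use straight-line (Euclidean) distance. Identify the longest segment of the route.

Leg distances:
A→B: 782.6
B→C: 384.9
C→D: 1298.2
D→E: 1075.9
The longest leg is C–D at 1298.2.

C–D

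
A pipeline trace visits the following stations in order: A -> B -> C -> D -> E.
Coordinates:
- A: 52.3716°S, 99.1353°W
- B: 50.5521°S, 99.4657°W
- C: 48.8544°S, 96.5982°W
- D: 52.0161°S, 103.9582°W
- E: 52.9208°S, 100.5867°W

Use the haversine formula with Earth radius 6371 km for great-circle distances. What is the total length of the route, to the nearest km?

Leg distances:
A→B: 203.6 km  (cumulative 203.6 km)
B→C: 279.5 km  (cumulative 483.1 km)
C→D: 628.3 km  (cumulative 1111.4 km)
D→E: 249.5 km  (cumulative 1360.9 km)
Total route length ≈ 1361 km.

1361 km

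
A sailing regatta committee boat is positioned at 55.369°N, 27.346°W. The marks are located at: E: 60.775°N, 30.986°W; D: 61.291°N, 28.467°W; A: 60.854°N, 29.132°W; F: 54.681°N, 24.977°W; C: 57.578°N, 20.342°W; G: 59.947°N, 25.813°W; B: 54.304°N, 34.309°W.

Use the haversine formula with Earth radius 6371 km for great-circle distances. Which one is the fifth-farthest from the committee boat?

C

Distances from the committee boat (55.369°N, 27.346°W):
D: 661.7 km
E: 637.9 km
A: 618.8 km
G: 517.1 km
C: 495.0 km
B: 461.1 km
F: 169.3 km
The fifth-farthest is C at 495.0 km.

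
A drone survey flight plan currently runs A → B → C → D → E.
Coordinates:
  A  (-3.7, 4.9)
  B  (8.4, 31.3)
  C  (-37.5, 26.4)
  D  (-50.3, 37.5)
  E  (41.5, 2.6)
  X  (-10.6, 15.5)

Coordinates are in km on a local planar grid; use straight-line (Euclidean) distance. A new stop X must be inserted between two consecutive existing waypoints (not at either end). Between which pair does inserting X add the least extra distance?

between D and E

Added distance for inserting X between each consecutive pair:
A–B: 8.3 km
B–C: 7.6 km
C–D: 57.5 km
D–E: 0.9 km
Smallest added distance is 0.9 km, inserting between D and E.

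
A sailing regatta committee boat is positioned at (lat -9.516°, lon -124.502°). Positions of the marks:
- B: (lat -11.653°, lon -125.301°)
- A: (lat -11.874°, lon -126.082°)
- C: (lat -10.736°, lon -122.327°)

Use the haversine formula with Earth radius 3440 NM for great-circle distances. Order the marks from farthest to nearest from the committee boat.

A, C, B

Computing each great-circle distance from (lat -9.516°, lon -124.502°):
A (lat -11.874°, lon -126.082°): 169.5 NM
C (lat -10.736°, lon -122.327°): 148.0 NM
B (lat -11.653°, lon -125.301°): 136.7 NM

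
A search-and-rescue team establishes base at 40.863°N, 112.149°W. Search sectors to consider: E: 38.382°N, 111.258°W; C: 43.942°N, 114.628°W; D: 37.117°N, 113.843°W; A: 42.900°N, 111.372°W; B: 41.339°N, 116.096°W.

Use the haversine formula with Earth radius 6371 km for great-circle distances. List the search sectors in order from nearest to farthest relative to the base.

A, E, B, C, D

Computing each great-circle distance from 40.863°N, 112.149°W:
A 42.900°N, 111.372°W: 235.5 km
E 38.382°N, 111.258°W: 286.2 km
B 41.339°N, 116.096°W: 334.9 km
C 43.942°N, 114.628°W: 398.3 km
D 37.117°N, 113.843°W: 441.5 km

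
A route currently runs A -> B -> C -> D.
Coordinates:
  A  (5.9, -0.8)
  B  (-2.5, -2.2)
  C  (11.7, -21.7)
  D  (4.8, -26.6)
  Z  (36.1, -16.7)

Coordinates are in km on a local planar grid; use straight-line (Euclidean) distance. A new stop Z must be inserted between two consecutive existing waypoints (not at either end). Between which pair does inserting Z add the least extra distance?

Added distance for inserting Z between each consecutive pair:
A–B: 66.8 km
B–C: 42.0 km
C–D: 49.3 km
Smallest added distance is 42.0 km, inserting between B and C.

between B and C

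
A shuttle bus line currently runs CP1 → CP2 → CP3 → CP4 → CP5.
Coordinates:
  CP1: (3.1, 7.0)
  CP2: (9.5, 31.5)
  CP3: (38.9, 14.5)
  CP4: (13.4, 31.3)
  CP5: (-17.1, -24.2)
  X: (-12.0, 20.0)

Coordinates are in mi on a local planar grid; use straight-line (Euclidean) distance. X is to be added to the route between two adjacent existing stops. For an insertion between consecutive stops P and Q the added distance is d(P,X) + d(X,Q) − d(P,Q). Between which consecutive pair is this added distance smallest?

between CP4 and CP5

Added distance for inserting X between each consecutive pair:
CP1–CP2: 19.0 mi
CP2–CP3: 41.6 mi
CP3–CP4: 48.5 mi
CP4–CP5: 9.0 mi
Smallest added distance is 9.0 mi, inserting between CP4 and CP5.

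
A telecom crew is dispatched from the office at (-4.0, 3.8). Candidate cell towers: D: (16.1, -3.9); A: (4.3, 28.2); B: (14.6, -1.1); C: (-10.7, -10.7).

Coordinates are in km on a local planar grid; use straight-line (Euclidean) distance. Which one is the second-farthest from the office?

Distance to each, sorted:
A: 25.8 km
D: 21.5 km
B: 19.2 km
C: 16.0 km
The second-farthest is D at 21.5 km.

D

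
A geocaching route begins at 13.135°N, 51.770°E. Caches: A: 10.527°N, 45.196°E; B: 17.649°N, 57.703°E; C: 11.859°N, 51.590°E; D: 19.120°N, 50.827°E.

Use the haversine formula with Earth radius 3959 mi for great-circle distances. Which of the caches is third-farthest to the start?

D

Distances from the start (13.135°N, 51.770°E):
B: 503.4 mi
A: 479.7 mi
D: 418.3 mi
C: 89.0 mi
The third-farthest is D at 418.3 mi.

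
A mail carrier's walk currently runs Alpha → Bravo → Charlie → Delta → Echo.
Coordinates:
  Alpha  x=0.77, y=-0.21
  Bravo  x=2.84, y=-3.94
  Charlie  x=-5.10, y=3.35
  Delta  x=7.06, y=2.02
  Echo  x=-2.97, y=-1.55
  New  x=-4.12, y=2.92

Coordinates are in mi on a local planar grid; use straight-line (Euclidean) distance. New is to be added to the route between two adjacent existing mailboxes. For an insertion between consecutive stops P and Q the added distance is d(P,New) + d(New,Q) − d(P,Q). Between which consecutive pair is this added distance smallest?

Added distance for inserting New between each consecutive pair:
Alpha–Bravo: 11.3 mi
Bravo–Charlie: 0.1 mi
Charlie–Delta: 0.1 mi
Delta–Echo: 5.2 mi
Smallest added distance is 0.1 mi, inserting between Charlie and Delta.

between Charlie and Delta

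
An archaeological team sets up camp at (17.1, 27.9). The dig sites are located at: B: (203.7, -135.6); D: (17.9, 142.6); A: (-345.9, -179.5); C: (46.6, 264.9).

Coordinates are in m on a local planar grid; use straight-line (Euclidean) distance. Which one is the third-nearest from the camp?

B

Distances from the camp ((17.1, 27.9)):
D: 114.7 m
C: 238.8 m
B: 248.1 m
A: 418.1 m
The third-nearest is B at 248.1 m.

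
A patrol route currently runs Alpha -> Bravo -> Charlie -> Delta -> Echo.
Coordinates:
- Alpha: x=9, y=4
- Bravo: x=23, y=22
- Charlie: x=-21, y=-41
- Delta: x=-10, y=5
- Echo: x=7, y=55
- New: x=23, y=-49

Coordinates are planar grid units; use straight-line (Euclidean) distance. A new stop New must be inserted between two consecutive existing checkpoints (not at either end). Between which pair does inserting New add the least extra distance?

Added distance for inserting New between each consecutive pair:
Alpha–Bravo: 103.0
Bravo–Charlie: 38.9
Charlie–Delta: 60.7
Delta–Echo: 115.7
Smallest added distance is 38.9, inserting between Bravo and Charlie.

between Bravo and Charlie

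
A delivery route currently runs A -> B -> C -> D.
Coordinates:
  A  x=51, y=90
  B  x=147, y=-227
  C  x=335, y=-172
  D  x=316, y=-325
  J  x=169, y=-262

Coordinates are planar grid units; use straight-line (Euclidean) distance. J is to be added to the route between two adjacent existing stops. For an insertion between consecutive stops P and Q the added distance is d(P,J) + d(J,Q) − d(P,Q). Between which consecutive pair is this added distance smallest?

Added distance for inserting J between each consecutive pair:
A–B: 81.4
B–C: 34.3
C–D: 194.6
Smallest added distance is 34.3, inserting between B and C.

between B and C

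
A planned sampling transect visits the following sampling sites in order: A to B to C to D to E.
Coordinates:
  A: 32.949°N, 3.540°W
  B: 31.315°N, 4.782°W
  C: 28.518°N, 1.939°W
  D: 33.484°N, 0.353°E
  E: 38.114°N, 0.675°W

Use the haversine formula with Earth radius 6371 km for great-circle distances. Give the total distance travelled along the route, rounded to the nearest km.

1747 km

Leg distances:
A→B: 216.1 km  (cumulative 216.1 km)
B→C: 414.5 km  (cumulative 630.5 km)
C→D: 593.8 km  (cumulative 1224.3 km)
D→E: 523.1 km  (cumulative 1747.4 km)
Total route length ≈ 1747 km.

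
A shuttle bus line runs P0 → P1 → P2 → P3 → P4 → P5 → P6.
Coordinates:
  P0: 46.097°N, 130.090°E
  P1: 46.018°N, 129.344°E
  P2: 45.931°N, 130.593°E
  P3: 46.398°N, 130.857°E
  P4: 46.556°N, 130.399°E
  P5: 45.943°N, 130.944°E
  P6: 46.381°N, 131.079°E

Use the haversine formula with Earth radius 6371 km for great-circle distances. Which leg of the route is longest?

Leg distances:
P0→P1: 58.2 km
P1→P2: 97.0 km
P2→P3: 55.8 km
P3→P4: 39.2 km
P4→P5: 80.0 km
P5→P6: 49.8 km
The longest leg is P1–P2 at 97.0 km.

P1–P2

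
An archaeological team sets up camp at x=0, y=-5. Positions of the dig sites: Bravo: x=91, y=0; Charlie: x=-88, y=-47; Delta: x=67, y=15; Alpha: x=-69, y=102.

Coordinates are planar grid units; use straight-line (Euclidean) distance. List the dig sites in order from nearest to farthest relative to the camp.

Delta, Bravo, Charlie, Alpha

Computing each straight-line distance from x=0, y=-5:
Delta x=67, y=15: 69.9
Bravo x=91, y=0: 91.1
Charlie x=-88, y=-47: 97.5
Alpha x=-69, y=102: 127.3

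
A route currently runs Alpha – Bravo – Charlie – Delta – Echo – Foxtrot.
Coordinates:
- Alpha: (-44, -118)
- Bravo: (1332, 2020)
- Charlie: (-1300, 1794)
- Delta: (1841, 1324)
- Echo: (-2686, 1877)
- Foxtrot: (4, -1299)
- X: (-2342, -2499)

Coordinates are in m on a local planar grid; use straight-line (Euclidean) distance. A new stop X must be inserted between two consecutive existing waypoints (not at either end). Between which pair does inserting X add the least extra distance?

Added distance for inserting X between each consecutive pair:
Alpha–Bravo: 6590.6 m
Bravo–Charlie: 7600.0 m
Charlie–Delta: 6908.5 m
Delta–Echo: 5495.7 m
Echo–Foxtrot: 2862.5 m
Smallest added distance is 2862.5 m, inserting between Echo and Foxtrot.

between Echo and Foxtrot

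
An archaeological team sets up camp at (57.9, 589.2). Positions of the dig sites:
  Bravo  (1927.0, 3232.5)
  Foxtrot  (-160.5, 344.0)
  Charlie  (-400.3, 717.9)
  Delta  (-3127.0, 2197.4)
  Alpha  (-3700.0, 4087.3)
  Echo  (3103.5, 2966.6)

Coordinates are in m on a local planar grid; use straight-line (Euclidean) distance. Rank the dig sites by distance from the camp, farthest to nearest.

Distances from the camp:
Alpha (-3700.0, 4087.3): 5134.1 m
Echo (3103.5, 2966.6): 3863.6 m
Delta (-3127.0, 2197.4): 3567.9 m
Bravo (1927.0, 3232.5): 3237.4 m
Charlie (-400.3, 717.9): 475.9 m
Foxtrot (-160.5, 344.0): 328.4 m

Alpha, Echo, Delta, Bravo, Charlie, Foxtrot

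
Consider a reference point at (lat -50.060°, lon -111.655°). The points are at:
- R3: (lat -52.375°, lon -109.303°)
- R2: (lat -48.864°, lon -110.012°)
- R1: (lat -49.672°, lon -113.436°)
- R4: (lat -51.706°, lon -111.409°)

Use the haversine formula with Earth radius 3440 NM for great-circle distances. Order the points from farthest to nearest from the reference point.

Computing each great-circle distance from (lat -50.060°, lon -111.655°):
R3 (lat -52.375°, lon -109.303°): 164.7 NM
R4 (lat -51.706°, lon -111.409°): 99.3 NM
R2 (lat -48.864°, lon -110.012°): 96.3 NM
R1 (lat -49.672°, lon -113.436°): 72.8 NM

R3, R4, R2, R1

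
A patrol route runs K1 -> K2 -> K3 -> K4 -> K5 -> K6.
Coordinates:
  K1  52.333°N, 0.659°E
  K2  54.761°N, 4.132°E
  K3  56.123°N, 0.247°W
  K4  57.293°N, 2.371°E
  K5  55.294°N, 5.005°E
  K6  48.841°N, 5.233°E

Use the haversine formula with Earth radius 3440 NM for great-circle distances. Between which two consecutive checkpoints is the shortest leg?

K3–K4

Leg distances:
K1→K2: 191.3 NM
K2→K3: 170.0 NM
K3→K4: 111.2 NM
K4→K5: 148.7 NM
K5→K6: 387.5 NM
The shortest leg is K3–K4 at 111.2 NM.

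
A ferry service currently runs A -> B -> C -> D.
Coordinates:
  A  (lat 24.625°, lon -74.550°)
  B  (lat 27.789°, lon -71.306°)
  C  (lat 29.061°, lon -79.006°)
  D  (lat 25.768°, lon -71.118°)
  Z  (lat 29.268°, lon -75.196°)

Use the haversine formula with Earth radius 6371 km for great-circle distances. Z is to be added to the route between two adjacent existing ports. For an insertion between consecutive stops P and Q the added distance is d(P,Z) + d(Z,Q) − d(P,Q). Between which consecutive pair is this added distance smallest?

between B and C

Added distance for inserting Z between each consecutive pair:
A–B: 456.3 km
B–C: 18.7 km
C–D: 70.1 km
Smallest added distance is 18.7 km, inserting between B and C.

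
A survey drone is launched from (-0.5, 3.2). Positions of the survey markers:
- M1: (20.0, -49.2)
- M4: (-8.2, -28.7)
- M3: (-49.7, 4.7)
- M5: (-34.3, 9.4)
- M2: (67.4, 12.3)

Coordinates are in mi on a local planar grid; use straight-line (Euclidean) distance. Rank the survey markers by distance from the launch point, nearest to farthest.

M4, M5, M3, M1, M2

Distances from the launch point:
M4 (-8.2, -28.7): 32.8 mi
M5 (-34.3, 9.4): 34.4 mi
M3 (-49.7, 4.7): 49.2 mi
M1 (20.0, -49.2): 56.3 mi
M2 (67.4, 12.3): 68.5 mi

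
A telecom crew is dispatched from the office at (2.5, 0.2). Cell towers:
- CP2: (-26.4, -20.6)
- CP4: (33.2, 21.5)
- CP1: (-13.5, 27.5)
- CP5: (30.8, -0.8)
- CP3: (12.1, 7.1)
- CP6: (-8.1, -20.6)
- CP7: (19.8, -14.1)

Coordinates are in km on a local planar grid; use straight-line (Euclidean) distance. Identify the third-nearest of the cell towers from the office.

Distances from the office ((2.5, 0.2)):
CP3: 11.8 km
CP7: 22.4 km
CP6: 23.3 km
CP5: 28.3 km
CP1: 31.6 km
CP2: 35.6 km
CP4: 37.4 km
The third-nearest is CP6 at 23.3 km.

CP6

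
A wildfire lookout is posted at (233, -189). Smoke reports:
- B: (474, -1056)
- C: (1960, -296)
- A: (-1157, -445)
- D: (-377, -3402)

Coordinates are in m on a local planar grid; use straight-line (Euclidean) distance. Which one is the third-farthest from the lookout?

Distance to each, sorted:
D: 3270.4 m
C: 1730.3 m
A: 1413.4 m
B: 899.9 m
The third-farthest is A at 1413.4 m.

A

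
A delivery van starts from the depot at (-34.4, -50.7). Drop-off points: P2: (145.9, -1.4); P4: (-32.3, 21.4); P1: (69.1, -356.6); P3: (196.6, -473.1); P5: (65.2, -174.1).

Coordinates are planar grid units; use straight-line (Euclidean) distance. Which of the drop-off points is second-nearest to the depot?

Distances from the depot ((-34.4, -50.7)):
P4: 72.1
P5: 158.6
P2: 186.9
P1: 322.9
P3: 481.4
The second-nearest is P5 at 158.6.

P5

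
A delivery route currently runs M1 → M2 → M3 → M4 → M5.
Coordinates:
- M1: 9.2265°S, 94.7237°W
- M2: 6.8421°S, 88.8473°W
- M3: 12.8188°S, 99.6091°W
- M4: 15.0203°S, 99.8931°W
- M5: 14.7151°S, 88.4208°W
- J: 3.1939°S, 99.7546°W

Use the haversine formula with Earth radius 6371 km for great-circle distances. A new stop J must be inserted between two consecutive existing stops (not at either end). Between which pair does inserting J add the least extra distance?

between M2 and M3

Added distance for inserting J between each consecutive pair:
M1–M2: 1446.3 km
M2–M3: 991.7 km
M3–M4: 2138.8 km
M4–M5: 1866.6 km
Smallest added distance is 991.7 km, inserting between M2 and M3.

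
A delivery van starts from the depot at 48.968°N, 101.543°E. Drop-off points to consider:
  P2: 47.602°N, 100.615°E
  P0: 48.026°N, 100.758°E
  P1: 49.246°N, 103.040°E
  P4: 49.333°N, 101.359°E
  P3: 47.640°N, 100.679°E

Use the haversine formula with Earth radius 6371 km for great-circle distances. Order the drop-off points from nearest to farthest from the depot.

P4, P1, P0, P3, P2

Distance from the depot at 48.968°N, 101.543°E to each:
P4 49.333°N, 101.359°E: 42.7 km
P1 49.246°N, 103.040°E: 113.3 km
P0 48.026°N, 100.758°E: 119.7 km
P3 47.640°N, 100.679°E: 160.9 km
P2 47.602°N, 100.615°E: 166.7 km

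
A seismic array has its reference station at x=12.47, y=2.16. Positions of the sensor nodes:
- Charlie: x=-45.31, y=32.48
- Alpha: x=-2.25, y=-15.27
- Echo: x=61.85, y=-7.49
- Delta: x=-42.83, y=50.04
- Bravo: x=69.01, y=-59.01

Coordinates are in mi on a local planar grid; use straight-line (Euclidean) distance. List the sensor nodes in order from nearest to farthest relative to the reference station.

Distances from the reference station:
Alpha x=-2.25, y=-15.27: 22.8 mi
Echo x=61.85, y=-7.49: 50.3 mi
Charlie x=-45.31, y=32.48: 65.3 mi
Delta x=-42.83, y=50.04: 73.1 mi
Bravo x=69.01, y=-59.01: 83.3 mi

Alpha, Echo, Charlie, Delta, Bravo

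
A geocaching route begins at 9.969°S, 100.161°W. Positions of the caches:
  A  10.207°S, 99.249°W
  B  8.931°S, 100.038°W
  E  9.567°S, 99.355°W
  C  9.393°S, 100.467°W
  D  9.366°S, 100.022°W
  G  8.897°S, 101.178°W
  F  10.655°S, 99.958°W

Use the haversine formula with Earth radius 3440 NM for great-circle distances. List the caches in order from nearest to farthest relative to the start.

D, C, F, E, A, B, G

Distance from the start at 9.969°S, 100.161°W to each:
D 9.366°S, 100.022°W: 37.1 NM
C 9.393°S, 100.467°W: 39.0 NM
F 10.655°S, 99.958°W: 42.9 NM
E 9.567°S, 99.355°W: 53.4 NM
A 10.207°S, 99.249°W: 55.8 NM
B 8.931°S, 100.038°W: 62.7 NM
G 8.897°S, 101.178°W: 88.2 NM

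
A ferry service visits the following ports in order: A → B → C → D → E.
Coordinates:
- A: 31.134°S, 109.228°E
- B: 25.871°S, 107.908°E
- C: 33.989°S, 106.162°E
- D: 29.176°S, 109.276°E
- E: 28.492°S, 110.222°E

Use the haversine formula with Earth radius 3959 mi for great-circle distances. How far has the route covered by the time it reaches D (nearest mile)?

1323 mi

Leg distances:
A→B: 372.4 mi  (cumulative 372.4 mi)
B→C: 570.6 mi  (cumulative 942.9 mi)
C→D: 379.7 mi  (cumulative 1322.6 mi)
Cumulative distance at D ≈ 1323 mi.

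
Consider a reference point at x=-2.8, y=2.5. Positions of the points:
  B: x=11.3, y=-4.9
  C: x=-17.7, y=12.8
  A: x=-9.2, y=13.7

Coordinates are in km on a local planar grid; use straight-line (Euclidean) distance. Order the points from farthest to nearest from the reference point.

C, B, A

Computing each straight-line distance from x=-2.8, y=2.5:
C x=-17.7, y=12.8: 18.1 km
B x=11.3, y=-4.9: 15.9 km
A x=-9.2, y=13.7: 12.9 km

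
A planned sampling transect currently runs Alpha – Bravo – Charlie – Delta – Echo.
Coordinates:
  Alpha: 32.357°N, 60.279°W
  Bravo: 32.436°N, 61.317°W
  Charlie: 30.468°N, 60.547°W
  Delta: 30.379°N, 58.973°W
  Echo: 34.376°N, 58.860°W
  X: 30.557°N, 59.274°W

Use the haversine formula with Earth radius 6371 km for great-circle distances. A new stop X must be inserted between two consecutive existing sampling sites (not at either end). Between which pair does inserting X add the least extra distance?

Added distance for inserting X between each consecutive pair:
Alpha–Bravo: 408.7 km
Bravo–Charlie: 176.5 km
Charlie–Delta: 6.1 km
Delta–Echo: 16.8 km
Smallest added distance is 6.1 km, inserting between Charlie and Delta.

between Charlie and Delta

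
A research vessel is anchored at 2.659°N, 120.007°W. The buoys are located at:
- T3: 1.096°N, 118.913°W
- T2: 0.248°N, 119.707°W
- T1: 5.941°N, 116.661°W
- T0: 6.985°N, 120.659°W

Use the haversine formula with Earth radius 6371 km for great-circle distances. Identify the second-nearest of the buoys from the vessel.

Distances from the vessel (2.659°N, 120.007°W):
T3: 212.1 km
T2: 270.2 km
T0: 486.4 km
T1: 520.4 km
The second-nearest is T2 at 270.2 km.

T2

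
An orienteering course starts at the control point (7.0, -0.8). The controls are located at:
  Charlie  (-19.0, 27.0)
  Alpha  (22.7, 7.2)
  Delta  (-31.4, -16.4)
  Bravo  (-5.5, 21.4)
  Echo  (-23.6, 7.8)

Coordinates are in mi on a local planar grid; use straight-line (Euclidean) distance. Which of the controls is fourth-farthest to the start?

Distance to each, sorted:
Delta: 41.4 mi
Charlie: 38.1 mi
Echo: 31.8 mi
Bravo: 25.5 mi
Alpha: 17.6 mi
The fourth-farthest is Bravo at 25.5 mi.

Bravo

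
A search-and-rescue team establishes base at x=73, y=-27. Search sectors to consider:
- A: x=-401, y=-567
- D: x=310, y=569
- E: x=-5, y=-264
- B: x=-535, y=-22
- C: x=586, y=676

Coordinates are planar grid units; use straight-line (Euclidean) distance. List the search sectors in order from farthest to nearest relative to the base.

C, A, D, B, E

Distance from the base at x=73, y=-27 to each:
C x=586, y=676: 870.3
A x=-401, y=-567: 718.5
D x=310, y=569: 641.4
B x=-535, y=-22: 608.0
E x=-5, y=-264: 249.5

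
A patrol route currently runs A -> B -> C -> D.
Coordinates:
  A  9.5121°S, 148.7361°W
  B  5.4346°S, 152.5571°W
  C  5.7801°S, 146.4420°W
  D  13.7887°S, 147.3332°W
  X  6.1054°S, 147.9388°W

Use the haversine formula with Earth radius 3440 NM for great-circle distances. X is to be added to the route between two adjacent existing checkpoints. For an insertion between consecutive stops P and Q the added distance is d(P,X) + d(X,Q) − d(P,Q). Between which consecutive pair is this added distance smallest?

Added distance for inserting X between each consecutive pair:
A–B: 154.6 NM
B–C: 4.3 NM
C–D: 70.5 NM
Smallest added distance is 4.3 NM, inserting between B and C.

between B and C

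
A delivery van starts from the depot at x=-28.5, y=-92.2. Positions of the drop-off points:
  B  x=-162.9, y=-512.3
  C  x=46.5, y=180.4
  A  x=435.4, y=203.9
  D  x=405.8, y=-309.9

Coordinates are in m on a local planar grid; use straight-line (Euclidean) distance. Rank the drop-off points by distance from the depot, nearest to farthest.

C, B, D, A

Distances from the depot:
C x=46.5, y=180.4: 282.7 m
B x=-162.9, y=-512.3: 441.1 m
D x=405.8, y=-309.9: 485.8 m
A x=435.4, y=203.9: 550.3 m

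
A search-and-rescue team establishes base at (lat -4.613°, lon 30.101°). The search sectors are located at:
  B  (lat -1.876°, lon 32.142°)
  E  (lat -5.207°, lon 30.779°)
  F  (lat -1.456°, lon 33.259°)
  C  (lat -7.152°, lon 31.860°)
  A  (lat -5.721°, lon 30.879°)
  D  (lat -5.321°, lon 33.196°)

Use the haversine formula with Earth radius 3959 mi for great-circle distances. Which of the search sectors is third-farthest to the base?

D

Distance to each, sorted:
F: 308.3 mi
B: 235.8 mi
D: 218.6 mi
C: 213.1 mi
A: 93.4 mi
E: 62.2 mi
The third-farthest is D at 218.6 mi.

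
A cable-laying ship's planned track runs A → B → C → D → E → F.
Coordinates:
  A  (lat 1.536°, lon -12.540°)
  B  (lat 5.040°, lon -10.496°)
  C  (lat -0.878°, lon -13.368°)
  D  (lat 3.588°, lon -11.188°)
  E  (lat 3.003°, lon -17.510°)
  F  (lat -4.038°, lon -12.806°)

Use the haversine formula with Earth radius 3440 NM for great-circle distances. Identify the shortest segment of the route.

Leg distances:
A→B: 243.4 NM
B→C: 394.9 NM
C→D: 298.3 NM
D→E: 380.6 NM
E→F: 508.3 NM
The shortest leg is A–B at 243.4 NM.

A–B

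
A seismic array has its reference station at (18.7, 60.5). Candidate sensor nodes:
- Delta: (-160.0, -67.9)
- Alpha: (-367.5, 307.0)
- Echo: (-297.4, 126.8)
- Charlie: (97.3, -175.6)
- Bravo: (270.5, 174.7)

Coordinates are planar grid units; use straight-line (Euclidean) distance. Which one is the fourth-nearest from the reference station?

Echo

Distance to each, sorted:
Delta: 220.0
Charlie: 248.8
Bravo: 276.5
Echo: 323.0
Alpha: 458.2
The fourth-nearest is Echo at 323.0.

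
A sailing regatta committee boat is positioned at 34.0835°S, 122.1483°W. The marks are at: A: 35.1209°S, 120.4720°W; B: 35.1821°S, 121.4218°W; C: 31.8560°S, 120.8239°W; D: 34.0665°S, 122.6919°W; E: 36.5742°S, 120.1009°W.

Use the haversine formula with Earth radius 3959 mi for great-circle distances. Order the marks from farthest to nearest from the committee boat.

E, C, A, B, D

Distances from the committee boat:
E 36.5742°S, 120.1009°W: 207.2 mi
C 31.8560°S, 120.8239°W: 172.0 mi
A 35.1209°S, 120.4720°W: 119.3 mi
B 35.1821°S, 121.4218°W: 86.4 mi
D 34.0665°S, 122.6919°W: 31.1 mi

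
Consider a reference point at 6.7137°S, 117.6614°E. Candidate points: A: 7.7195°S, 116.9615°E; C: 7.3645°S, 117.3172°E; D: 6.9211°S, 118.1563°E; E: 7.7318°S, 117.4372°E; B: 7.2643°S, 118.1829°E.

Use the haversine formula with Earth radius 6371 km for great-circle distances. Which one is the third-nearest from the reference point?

B

Distances from the reference point (6.7137°S, 117.6614°E):
D: 59.3 km
C: 81.7 km
B: 84.0 km
E: 115.9 km
A: 135.9 km
The third-nearest is B at 84.0 km.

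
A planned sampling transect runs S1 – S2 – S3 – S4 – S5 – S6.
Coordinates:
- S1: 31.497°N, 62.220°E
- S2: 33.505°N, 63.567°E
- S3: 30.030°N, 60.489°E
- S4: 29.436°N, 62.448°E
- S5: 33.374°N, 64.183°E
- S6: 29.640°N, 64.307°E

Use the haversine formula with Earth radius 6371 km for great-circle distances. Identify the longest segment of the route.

Leg distances:
S1→S2: 256.5 km
S2→S3: 483.7 km
S3→S4: 200.3 km
S4→S5: 467.8 km
S5→S6: 415.4 km
The longest leg is S2–S3 at 483.7 km.

S2–S3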